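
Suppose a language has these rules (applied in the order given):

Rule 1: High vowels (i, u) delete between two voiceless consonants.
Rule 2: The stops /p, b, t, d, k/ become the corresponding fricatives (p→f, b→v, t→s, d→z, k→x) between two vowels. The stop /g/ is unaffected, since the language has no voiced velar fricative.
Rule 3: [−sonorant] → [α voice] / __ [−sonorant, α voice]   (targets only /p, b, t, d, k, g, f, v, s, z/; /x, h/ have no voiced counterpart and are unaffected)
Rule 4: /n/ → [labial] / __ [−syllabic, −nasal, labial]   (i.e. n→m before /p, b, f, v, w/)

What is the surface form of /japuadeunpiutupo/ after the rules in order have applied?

jafuazeumpiutpo

Rule 1 (high vowel syncope): /u/ is a high vowel flanked by voiceless consonants /t/ and /p/, so it deletes. /japuadeunpiutupo/ → japuadeunpiutpo.
Rule 2 (intervocalic spirantization): /p/ is a stop between vowels /a/ and /u/, so it spirantizes to the fricative [f]. /d/ is a stop between vowels /a/ and /e/, so it spirantizes to the fricative [z]. /japuadeunpiutpo/ → jafuazeunpiutpo.
Rule 3 (regressive voicing assimilation): no segment meets the environment; /jafuazeunpiutpo/ is unchanged.
Rule 4 (nasal place assimilation): /n/ precedes the labial consonant /p/, so it assimilates in place to [m]. /jafuazeunpiutpo/ → jafuazeumpiutpo.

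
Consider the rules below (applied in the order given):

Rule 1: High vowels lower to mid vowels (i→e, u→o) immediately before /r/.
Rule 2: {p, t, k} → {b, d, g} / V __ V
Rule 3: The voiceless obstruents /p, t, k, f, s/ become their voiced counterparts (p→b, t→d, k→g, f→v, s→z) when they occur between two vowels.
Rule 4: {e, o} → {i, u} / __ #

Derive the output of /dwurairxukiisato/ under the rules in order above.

Rule 1 (pre-rhotic lowering): /u/ is a high vowel immediately before /r/, so it lowers to [o]. /i/ is a high vowel immediately before /r/, so it lowers to [e]. /dwurairxukiisato/ → dworaerxukiisato.
Rule 2 (intervocalic voicing): /k/ is a voiceless stop between vowels /u/ and /i/, so it voices to [g]. /t/ is a voiceless stop between vowels /a/ and /o/, so it voices to [d]. /dworaerxukiisato/ → dworaerxugiisado.
Rule 3 (intervocalic voicing): /s/ is a voiceless obstruent between vowels /i/ and /a/, so it voices to [z]. /dworaerxugiisado/ → dworaerxugiizado.
Rule 4 (final vowel raising): /o/ is a mid vowel in word-final position, so it raises to [u]. /dworaerxugiizado/ → dworaerxugiizadu.

dworaerxugiizadu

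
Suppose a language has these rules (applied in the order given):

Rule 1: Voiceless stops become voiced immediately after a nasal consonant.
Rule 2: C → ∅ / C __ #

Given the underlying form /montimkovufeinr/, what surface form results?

mondimgovufein

Rule 1 (post-nasal voicing): /t/ is a voiceless stop immediately after the nasal /n/, so it voices to [d]. /k/ is a voiceless stop immediately after the nasal /m/, so it voices to [g]. /montimkovufeinr/ → mondimgovufeinr.
Rule 2 (final cluster simplification): /r/ is the second consonant of a word-final cluster /nr/, so it deletes. /mondimgovufeinr/ → mondimgovufein.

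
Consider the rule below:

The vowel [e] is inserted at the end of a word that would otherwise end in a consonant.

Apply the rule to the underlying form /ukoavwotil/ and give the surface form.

the form ends in the consonant /l/, so [e] is inserted word-finally.
Surface form: [ukoavwotile].

ukoavwotile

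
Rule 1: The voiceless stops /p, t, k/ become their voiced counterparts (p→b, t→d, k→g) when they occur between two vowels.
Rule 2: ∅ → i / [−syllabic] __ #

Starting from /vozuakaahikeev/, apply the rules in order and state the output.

vozuagaahigeevi

Rule 1 (intervocalic voicing): /k/ is a voiceless stop between vowels /a/ and /a/, so it voices to [g]. /k/ is a voiceless stop between vowels /i/ and /e/, so it voices to [g]. /vozuakaahikeev/ → vozuagaahigeev.
Rule 2 (final i-epenthesis): the form ends in the consonant /v/, so [i] is inserted word-finally. /vozuagaahigeev/ → vozuagaahigeevi.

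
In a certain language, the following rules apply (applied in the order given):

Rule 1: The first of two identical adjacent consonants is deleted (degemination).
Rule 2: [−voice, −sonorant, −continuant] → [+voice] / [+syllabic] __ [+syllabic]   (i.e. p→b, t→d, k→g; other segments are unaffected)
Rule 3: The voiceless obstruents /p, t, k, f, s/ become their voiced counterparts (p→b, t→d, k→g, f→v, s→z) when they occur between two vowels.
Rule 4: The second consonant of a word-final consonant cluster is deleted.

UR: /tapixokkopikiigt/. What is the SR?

tabixogobigiig

Rule 1 (degemination): /kk/ is a geminate; the first /k/ deletes. /tapixokkopikiigt/ → tapixokopikiigt.
Rule 2 (intervocalic voicing): /p/ is a voiceless stop between vowels /a/ and /i/, so it voices to [b]. /k/ is a voiceless stop between vowels /o/ and /o/, so it voices to [g]. /p/ is a voiceless stop between vowels /o/ and /i/, so it voices to [b]. /k/ is a voiceless stop between vowels /i/ and /i/, so it voices to [g]. /tapixokopikiigt/ → tabixogobigiigt.
Rule 3 (intervocalic voicing): no segment meets the environment; /tabixogobigiigt/ is unchanged.
Rule 4 (final cluster simplification): /t/ is the second consonant of a word-final cluster /gt/, so it deletes. /tabixogobigiigt/ → tabixogobigiig.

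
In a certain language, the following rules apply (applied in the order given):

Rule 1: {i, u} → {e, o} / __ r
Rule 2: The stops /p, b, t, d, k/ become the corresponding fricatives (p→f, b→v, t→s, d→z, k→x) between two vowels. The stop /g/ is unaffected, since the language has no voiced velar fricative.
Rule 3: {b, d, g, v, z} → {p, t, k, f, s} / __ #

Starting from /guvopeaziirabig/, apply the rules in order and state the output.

guvofeazieravik

Rule 1 (pre-rhotic lowering): /i/ is a high vowel immediately before /r/, so it lowers to [e]. /guvopeaziirabig/ → guvopeazierabig.
Rule 2 (intervocalic spirantization): /p/ is a stop between vowels /o/ and /e/, so it spirantizes to the fricative [f]. /b/ is a stop between vowels /a/ and /i/, so it spirantizes to the fricative [v]. /guvopeazierabig/ → guvofeazieravig.
Rule 3 (final devoicing): /g/ is a voiced obstruent in word-final position, so it devoices to [k]. /guvofeazieravig/ → guvofeazieravik.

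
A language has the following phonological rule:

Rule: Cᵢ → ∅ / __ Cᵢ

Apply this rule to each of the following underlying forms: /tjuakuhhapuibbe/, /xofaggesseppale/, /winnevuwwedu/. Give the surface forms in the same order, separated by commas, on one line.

/tjuakuhhapuibbe/: /hh/ is a geminate; the first /h/ deletes. /bb/ is a geminate; the first /b/ deletes. → [tjuakuhapuibe].
/xofaggesseppale/: /gg/ is a geminate; the first /g/ deletes. /ss/ is a geminate; the first /s/ deletes. /pp/ is a geminate; the first /p/ deletes. → [xofagesepale].
/winnevuwwedu/: /nn/ is a geminate; the first /n/ deletes. /ww/ is a geminate; the first /w/ deletes. → [winevuwedu].

tjuakuhapuibe, xofagesepale, winevuwedu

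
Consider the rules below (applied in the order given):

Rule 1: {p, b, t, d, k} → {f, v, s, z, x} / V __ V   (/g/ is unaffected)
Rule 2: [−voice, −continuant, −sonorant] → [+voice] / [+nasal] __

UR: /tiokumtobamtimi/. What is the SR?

tioxumdovamdimi

Rule 1 (intervocalic spirantization): /k/ is a stop between vowels /o/ and /u/, so it spirantizes to the fricative [x]. /b/ is a stop between vowels /o/ and /a/, so it spirantizes to the fricative [v]. /tiokumtobamtimi/ → tioxumtovamtimi.
Rule 2 (post-nasal voicing): /t/ is a voiceless stop immediately after the nasal /m/, so it voices to [d]. /t/ is a voiceless stop immediately after the nasal /m/, so it voices to [d]. /tioxumtovamtimi/ → tioxumdovamdimi.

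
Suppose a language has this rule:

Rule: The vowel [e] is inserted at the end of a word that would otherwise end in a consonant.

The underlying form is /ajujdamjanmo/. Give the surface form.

No segment of /ajujdamjanmo/ meets the structural description of the rule, so the form surfaces unchanged.

ajujdamjanmo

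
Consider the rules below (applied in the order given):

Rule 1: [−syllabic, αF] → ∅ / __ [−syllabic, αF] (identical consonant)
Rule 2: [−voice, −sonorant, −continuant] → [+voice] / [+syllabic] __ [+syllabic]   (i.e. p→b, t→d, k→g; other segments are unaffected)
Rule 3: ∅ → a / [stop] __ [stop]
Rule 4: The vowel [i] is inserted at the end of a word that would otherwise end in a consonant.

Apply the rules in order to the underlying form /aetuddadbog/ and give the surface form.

aedudadabogi

Rule 1 (degemination): /dd/ is a geminate; the first /d/ deletes. /aetuddadbog/ → aetudadbog.
Rule 2 (intervocalic voicing): /t/ is a voiceless stop between vowels /e/ and /u/, so it voices to [d]. /aetudadbog/ → aedudadbog.
Rule 3 (stop-cluster a-epenthesis): /d/ and /b/ form a stop–stop cluster, so [a] is inserted between them. /aedudadbog/ → aedudadabog.
Rule 4 (final i-epenthesis): the form ends in the consonant /g/, so [i] is inserted word-finally. /aedudadabog/ → aedudadabogi.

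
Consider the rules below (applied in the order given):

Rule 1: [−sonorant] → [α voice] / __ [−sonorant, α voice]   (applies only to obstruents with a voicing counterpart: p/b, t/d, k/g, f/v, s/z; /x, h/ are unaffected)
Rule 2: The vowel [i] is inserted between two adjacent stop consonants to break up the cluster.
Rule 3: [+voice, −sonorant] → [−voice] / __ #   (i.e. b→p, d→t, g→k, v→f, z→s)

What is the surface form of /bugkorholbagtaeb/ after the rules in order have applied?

Rule 1 (regressive voicing assimilation): /g/ precedes the voiceless obstruent /k/, so it devoices to [k] by assimilation. /g/ precedes the voiceless obstruent /t/, so it devoices to [k] by assimilation. /bugkorholbagtaeb/ → bukkorholbaktaeb.
Rule 2 (stop-cluster i-epenthesis): /k/ and /k/ form a stop–stop cluster, so [i] is inserted between them. /k/ and /t/ form a stop–stop cluster, so [i] is inserted between them. /bukkorholbaktaeb/ → bukikorholbakitaeb.
Rule 3 (final devoicing): /b/ is a voiced obstruent in word-final position, so it devoices to [p]. /bukikorholbakitaeb/ → bukikorholbakitaep.

bukikorholbakitaep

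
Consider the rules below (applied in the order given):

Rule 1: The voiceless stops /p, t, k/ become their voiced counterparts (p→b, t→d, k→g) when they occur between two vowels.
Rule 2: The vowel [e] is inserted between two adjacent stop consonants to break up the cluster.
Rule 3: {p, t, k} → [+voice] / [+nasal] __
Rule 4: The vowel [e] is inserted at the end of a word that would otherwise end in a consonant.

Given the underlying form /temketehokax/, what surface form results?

Rule 1 (intervocalic voicing): /t/ is a voiceless stop between vowels /e/ and /e/, so it voices to [d]. /k/ is a voiceless stop between vowels /o/ and /a/, so it voices to [g]. /temketehokax/ → temkedehogax.
Rule 2 (stop-cluster e-epenthesis): no segment meets the environment; /temkedehogax/ is unchanged.
Rule 3 (post-nasal voicing): /k/ is a voiceless stop immediately after the nasal /m/, so it voices to [g]. /temkedehogax/ → temgedehogax.
Rule 4 (final e-epenthesis): the form ends in the consonant /x/, so [e] is inserted word-finally. /temgedehogax/ → temgedehogaxe.

temgedehogaxe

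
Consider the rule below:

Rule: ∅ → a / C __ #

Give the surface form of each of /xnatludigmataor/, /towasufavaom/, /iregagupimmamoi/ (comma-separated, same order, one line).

/xnatludigmataor/: the form ends in the consonant /r/, so [a] is inserted word-finally. → [xnatludigmataora].
/towasufavaom/: the form ends in the consonant /m/, so [a] is inserted word-finally. → [towasufavaoma].
/iregagupimmamoi/: the rule's environment is not met; surfaces unchanged as [iregagupimmamoi].

xnatludigmataora, towasufavaoma, iregagupimmamoi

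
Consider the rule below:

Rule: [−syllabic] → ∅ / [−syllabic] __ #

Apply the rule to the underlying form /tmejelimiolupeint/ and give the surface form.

/t/ is the second consonant of a word-final cluster /nt/, so it deletes.
The other instances of /t/, /m/, /j/, /l/, /p/, /n/ do not occur in the required environment and remain unchanged.
Surface form: [tmejelimiolupein].

tmejelimiolupein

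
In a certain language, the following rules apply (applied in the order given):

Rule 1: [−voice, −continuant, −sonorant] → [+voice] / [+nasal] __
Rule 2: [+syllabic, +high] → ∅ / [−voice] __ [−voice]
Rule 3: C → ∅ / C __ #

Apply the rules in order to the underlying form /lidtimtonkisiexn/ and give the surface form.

lidtimdongisiex

Rule 1 (post-nasal voicing): /t/ is a voiceless stop immediately after the nasal /m/, so it voices to [d]. /k/ is a voiceless stop immediately after the nasal /n/, so it voices to [g]. /lidtimtonkisiexn/ → lidtimdongisiexn.
Rule 2 (high vowel syncope): no segment meets the environment; /lidtimdongisiexn/ is unchanged.
Rule 3 (final cluster simplification): /n/ is the second consonant of a word-final cluster /xn/, so it deletes. /lidtimdongisiexn/ → lidtimdongisiex.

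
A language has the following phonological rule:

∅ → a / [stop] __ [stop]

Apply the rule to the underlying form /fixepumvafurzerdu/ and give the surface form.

No segment of /fixepumvafurzerdu/ meets the structural description of the rule, so the form surfaces unchanged.

fixepumvafurzerdu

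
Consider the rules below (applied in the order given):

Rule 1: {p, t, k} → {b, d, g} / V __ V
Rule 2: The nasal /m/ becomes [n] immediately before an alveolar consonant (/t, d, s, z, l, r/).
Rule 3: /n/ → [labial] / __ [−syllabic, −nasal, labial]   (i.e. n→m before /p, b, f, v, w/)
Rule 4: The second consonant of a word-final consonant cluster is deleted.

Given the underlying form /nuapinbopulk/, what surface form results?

Rule 1 (intervocalic voicing): /p/ is a voiceless stop between vowels /a/ and /i/, so it voices to [b]. /p/ is a voiceless stop between vowels /o/ and /u/, so it voices to [b]. /nuapinbopulk/ → nuabinbobulk.
Rule 2 (nasal place assimilation): no segment meets the environment; /nuabinbobulk/ is unchanged.
Rule 3 (nasal place assimilation): /n/ precedes the labial consonant /b/, so it assimilates in place to [m]. /nuabinbobulk/ → nuabimbobulk.
Rule 4 (final cluster simplification): /k/ is the second consonant of a word-final cluster /lk/, so it deletes. /nuabimbobulk/ → nuabimbobul.

nuabimbobul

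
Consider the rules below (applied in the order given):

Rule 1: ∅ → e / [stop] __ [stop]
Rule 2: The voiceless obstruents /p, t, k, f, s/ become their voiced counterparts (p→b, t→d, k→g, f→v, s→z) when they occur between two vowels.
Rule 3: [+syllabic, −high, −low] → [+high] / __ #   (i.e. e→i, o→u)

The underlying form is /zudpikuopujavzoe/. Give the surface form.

Rule 1 (stop-cluster e-epenthesis): /d/ and /p/ form a stop–stop cluster, so [e] is inserted between them. /zudpikuopujavzoe/ → zudepikuopujavzoe.
Rule 2 (intervocalic voicing): /p/ is a voiceless obstruent between vowels /e/ and /i/, so it voices to [b]. /k/ is a voiceless obstruent between vowels /i/ and /u/, so it voices to [g]. /p/ is a voiceless obstruent between vowels /o/ and /u/, so it voices to [b]. /zudepikuopujavzoe/ → zudebiguobujavzoe.
Rule 3 (final vowel raising): /e/ is a mid vowel in word-final position, so it raises to [i]. /zudebiguobujavzoe/ → zudebiguobujavzoi.

zudebiguobujavzoi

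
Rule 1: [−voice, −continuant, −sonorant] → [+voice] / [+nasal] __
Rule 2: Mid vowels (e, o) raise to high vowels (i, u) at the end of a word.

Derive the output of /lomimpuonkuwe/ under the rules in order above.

lomimbuonguwi

Rule 1 (post-nasal voicing): /p/ is a voiceless stop immediately after the nasal /m/, so it voices to [b]. /k/ is a voiceless stop immediately after the nasal /n/, so it voices to [g]. /lomimpuonkuwe/ → lomimbuonguwe.
Rule 2 (final vowel raising): /e/ is a mid vowel in word-final position, so it raises to [i]. /lomimbuonguwe/ → lomimbuonguwi.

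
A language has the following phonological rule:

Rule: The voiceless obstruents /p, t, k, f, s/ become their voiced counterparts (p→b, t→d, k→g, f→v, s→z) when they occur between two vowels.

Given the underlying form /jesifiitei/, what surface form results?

/s/ is a voiceless obstruent between vowels /e/ and /i/, so it voices to [z].
/f/ is a voiceless obstruent between vowels /i/ and /i/, so it voices to [v].
/t/ is a voiceless obstruent between vowels /i/ and /e/, so it voices to [d].
Surface form: [jeziviidei].

jeziviidei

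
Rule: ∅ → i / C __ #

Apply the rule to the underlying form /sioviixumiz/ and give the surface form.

sioviixumizi

the form ends in the consonant /z/, so [i] is inserted word-finally.
Surface form: [sioviixumizi].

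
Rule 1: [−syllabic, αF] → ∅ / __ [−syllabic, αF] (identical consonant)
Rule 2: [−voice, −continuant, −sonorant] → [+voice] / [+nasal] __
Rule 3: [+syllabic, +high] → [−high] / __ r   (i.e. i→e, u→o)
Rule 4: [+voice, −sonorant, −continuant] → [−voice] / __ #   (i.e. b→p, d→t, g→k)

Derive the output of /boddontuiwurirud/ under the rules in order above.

Rule 1 (degemination): /dd/ is a geminate; the first /d/ deletes. /boddontuiwurirud/ → bodontuiwurirud.
Rule 2 (post-nasal voicing): /t/ is a voiceless stop immediately after the nasal /n/, so it voices to [d]. /bodontuiwurirud/ → bodonduiwurirud.
Rule 3 (pre-rhotic lowering): /u/ is a high vowel immediately before /r/, so it lowers to [o]. /i/ is a high vowel immediately before /r/, so it lowers to [e]. /bodonduiwurirud/ → bodonduiworerud.
Rule 4 (final devoicing): /d/ is a voiced stop in word-final position, so it devoices to [t]. /bodonduiworerud/ → bodonduiworerut.

bodonduiworerut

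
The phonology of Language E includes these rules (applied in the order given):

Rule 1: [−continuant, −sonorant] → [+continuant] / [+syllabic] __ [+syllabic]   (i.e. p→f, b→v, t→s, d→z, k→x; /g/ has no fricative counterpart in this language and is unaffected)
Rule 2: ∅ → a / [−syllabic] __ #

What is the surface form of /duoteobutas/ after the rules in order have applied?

Rule 1 (intervocalic spirantization): /t/ is a stop between vowels /o/ and /e/, so it spirantizes to the fricative [s]. /b/ is a stop between vowels /o/ and /u/, so it spirantizes to the fricative [v]. /t/ is a stop between vowels /u/ and /a/, so it spirantizes to the fricative [s]. /duoteobutas/ → duoseovusas.
Rule 2 (final a-epenthesis): the form ends in the consonant /s/, so [a] is inserted word-finally. /duoseovusas/ → duoseovusasa.

duoseovusasa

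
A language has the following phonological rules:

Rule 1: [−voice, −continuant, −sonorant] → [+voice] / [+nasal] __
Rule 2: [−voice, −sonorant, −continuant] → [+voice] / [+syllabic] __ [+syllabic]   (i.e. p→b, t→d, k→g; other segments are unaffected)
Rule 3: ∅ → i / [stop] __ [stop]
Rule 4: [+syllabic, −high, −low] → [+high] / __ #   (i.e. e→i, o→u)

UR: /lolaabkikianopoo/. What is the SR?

lolaabikigianobou

Rule 1 (post-nasal voicing): no segment meets the environment; /lolaabkikianopoo/ is unchanged.
Rule 2 (intervocalic voicing): /k/ is a voiceless stop between vowels /i/ and /i/, so it voices to [g]. /p/ is a voiceless stop between vowels /o/ and /o/, so it voices to [b]. /lolaabkikianopoo/ → lolaabkigianoboo.
Rule 3 (stop-cluster i-epenthesis): /b/ and /k/ form a stop–stop cluster, so [i] is inserted between them. /lolaabkigianoboo/ → lolaabikigianoboo.
Rule 4 (final vowel raising): /o/ is a mid vowel in word-final position, so it raises to [u]. /lolaabikigianoboo/ → lolaabikigianobou.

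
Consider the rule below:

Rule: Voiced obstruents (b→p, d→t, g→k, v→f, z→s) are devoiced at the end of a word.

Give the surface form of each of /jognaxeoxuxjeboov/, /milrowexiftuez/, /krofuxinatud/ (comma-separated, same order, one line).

jognaxeoxuxjeboof, milrowexiftues, krofuxinatut

/jognaxeoxuxjeboov/: /v/ is a voiced obstruent in word-final position, so it devoices to [f]. → [jognaxeoxuxjeboof].
/milrowexiftuez/: /z/ is a voiced obstruent in word-final position, so it devoices to [s]. → [milrowexiftues].
/krofuxinatud/: /d/ is a voiced obstruent in word-final position, so it devoices to [t]. → [krofuxinatut].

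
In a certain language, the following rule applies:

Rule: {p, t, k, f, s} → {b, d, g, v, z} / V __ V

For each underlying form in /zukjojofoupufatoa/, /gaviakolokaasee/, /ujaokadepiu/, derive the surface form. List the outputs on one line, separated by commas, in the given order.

/zukjojofoupufatoa/: /f/ is a voiceless obstruent between vowels /o/ and /o/, so it voices to [v]. /p/ is a voiceless obstruent between vowels /u/ and /u/, so it voices to [b]. /f/ is a voiceless obstruent between vowels /u/ and /a/, so it voices to [v]. /t/ is a voiceless obstruent between vowels /a/ and /o/, so it voices to [d]. → [zukjojovoubuvadoa].
/gaviakolokaasee/: /k/ is a voiceless obstruent between vowels /a/ and /o/, so it voices to [g]. /k/ is a voiceless obstruent between vowels /o/ and /a/, so it voices to [g]. /s/ is a voiceless obstruent between vowels /a/ and /e/, so it voices to [z]. → [gaviagologaazee].
/ujaokadepiu/: /k/ is a voiceless obstruent between vowels /o/ and /a/, so it voices to [g]. /p/ is a voiceless obstruent between vowels /e/ and /i/, so it voices to [b]. → [ujaogadebiu].

zukjojovoubuvadoa, gaviagologaazee, ujaogadebiu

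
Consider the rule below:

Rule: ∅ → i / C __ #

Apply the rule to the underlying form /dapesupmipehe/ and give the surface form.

dapesupmipehe

No segment of /dapesupmipehe/ meets the structural description of the rule, so the form surfaces unchanged.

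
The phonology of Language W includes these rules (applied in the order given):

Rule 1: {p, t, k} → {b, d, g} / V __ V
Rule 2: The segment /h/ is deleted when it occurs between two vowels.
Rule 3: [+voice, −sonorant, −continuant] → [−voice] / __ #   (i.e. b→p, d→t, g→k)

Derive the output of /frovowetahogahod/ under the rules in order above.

Rule 1 (intervocalic voicing): /t/ is a voiceless stop between vowels /e/ and /a/, so it voices to [d]. /frovowetahogahod/ → frovowedahogahod.
Rule 2 (intervocalic h-deletion): /h/ occurs between vowels /a/ and /o/, so it deletes. /h/ occurs between vowels /a/ and /o/, so it deletes. /frovowedahogahod/ → frovowedaogaod.
Rule 3 (final devoicing): /d/ is a voiced stop in word-final position, so it devoices to [t]. /frovowedaogaod/ → frovowedaogaot.

frovowedaogaot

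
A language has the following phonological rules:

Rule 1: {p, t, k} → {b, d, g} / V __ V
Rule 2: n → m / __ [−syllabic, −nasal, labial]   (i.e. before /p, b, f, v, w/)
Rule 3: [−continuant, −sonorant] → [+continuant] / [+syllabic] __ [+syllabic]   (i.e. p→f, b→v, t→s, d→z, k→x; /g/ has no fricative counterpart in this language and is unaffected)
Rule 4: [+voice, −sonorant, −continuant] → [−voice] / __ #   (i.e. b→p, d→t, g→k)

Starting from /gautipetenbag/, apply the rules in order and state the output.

Rule 1 (intervocalic voicing): /t/ is a voiceless stop between vowels /u/ and /i/, so it voices to [d]. /p/ is a voiceless stop between vowels /i/ and /e/, so it voices to [b]. /t/ is a voiceless stop between vowels /e/ and /e/, so it voices to [d]. /gautipetenbag/ → gaudibedenbag.
Rule 2 (nasal place assimilation): /n/ precedes the labial consonant /b/, so it assimilates in place to [m]. /gaudibedenbag/ → gaudibedembag.
Rule 3 (intervocalic spirantization): /d/ is a stop between vowels /u/ and /i/, so it spirantizes to the fricative [z]. /b/ is a stop between vowels /i/ and /e/, so it spirantizes to the fricative [v]. /d/ is a stop between vowels /e/ and /e/, so it spirantizes to the fricative [z]. /gaudibedembag/ → gauzivezembag.
Rule 4 (final devoicing): /g/ is a voiced stop in word-final position, so it devoices to [k]. /gauzivezembag/ → gauzivezembak.

gauzivezembak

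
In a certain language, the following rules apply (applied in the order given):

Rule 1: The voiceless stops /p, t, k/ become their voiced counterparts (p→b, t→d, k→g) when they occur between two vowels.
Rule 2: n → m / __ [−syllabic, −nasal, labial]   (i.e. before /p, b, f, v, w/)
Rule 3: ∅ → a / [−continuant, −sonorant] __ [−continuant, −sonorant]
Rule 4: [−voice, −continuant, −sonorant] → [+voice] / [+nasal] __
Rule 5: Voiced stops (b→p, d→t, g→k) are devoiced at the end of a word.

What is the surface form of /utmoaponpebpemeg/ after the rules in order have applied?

Rule 1 (intervocalic voicing): /p/ is a voiceless stop between vowels /a/ and /o/, so it voices to [b]. /utmoaponpebpemeg/ → utmoabonpebpemeg.
Rule 2 (nasal place assimilation): /n/ precedes the labial consonant /p/, so it assimilates in place to [m]. /utmoabonpebpemeg/ → utmoabompebpemeg.
Rule 3 (stop-cluster a-epenthesis): /b/ and /p/ form a stop–stop cluster, so [a] is inserted between them. /utmoabompebpemeg/ → utmoabompebapemeg.
Rule 4 (post-nasal voicing): /p/ is a voiceless stop immediately after the nasal /m/, so it voices to [b]. /utmoabompebapemeg/ → utmoabombebapemeg.
Rule 5 (final devoicing): /g/ is a voiced stop in word-final position, so it devoices to [k]. /utmoabombebapemeg/ → utmoabombebapemek.

utmoabombebapemek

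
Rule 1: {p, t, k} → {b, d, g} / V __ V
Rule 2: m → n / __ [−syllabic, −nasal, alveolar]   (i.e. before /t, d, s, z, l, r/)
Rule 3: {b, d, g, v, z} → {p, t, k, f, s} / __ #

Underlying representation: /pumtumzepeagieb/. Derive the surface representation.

puntunzebeagiep

Rule 1 (intervocalic voicing): /p/ is a voiceless stop between vowels /e/ and /e/, so it voices to [b]. /pumtumzepeagieb/ → pumtumzebeagieb.
Rule 2 (nasal place assimilation): /m/ precedes the alveolar consonant /t/, so it assimilates in place to [n]. /m/ precedes the alveolar consonant /z/, so it assimilates in place to [n]. /pumtumzebeagieb/ → puntunzebeagieb.
Rule 3 (final devoicing): /b/ is a voiced obstruent in word-final position, so it devoices to [p]. /puntunzebeagieb/ → puntunzebeagiep.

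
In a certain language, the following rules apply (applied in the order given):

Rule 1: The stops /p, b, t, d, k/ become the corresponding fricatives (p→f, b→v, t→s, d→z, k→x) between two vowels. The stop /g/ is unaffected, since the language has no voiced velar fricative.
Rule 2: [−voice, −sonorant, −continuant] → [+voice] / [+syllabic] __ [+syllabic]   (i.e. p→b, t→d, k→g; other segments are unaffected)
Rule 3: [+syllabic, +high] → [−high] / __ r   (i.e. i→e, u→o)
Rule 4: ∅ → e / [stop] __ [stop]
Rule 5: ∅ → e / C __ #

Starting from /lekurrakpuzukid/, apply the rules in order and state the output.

lexorrakepuzuxide

Rule 1 (intervocalic spirantization): /k/ is a stop between vowels /e/ and /u/, so it spirantizes to the fricative [x]. /k/ is a stop between vowels /u/ and /i/, so it spirantizes to the fricative [x]. /lekurrakpuzukid/ → lexurrakpuzuxid.
Rule 2 (intervocalic voicing): no segment meets the environment; /lexurrakpuzuxid/ is unchanged.
Rule 3 (pre-rhotic lowering): /u/ is a high vowel immediately before /r/, so it lowers to [o]. /lexurrakpuzuxid/ → lexorrakpuzuxid.
Rule 4 (stop-cluster e-epenthesis): /k/ and /p/ form a stop–stop cluster, so [e] is inserted between them. /lexorrakpuzuxid/ → lexorrakepuzuxid.
Rule 5 (final e-epenthesis): the form ends in the consonant /d/, so [e] is inserted word-finally. /lexorrakepuzuxid/ → lexorrakepuzuxide.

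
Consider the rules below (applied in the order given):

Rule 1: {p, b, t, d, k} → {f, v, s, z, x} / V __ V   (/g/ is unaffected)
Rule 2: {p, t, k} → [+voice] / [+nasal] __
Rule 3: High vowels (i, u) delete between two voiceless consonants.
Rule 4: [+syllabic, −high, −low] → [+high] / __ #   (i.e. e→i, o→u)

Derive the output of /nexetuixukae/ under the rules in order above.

Rule 1 (intervocalic spirantization): /t/ is a stop between vowels /e/ and /u/, so it spirantizes to the fricative [s]. /k/ is a stop between vowels /u/ and /a/, so it spirantizes to the fricative [x]. /nexetuixukae/ → nexesuixuxae.
Rule 2 (post-nasal voicing): no segment meets the environment; /nexesuixuxae/ is unchanged.
Rule 3 (high vowel syncope): /u/ is a high vowel flanked by voiceless consonants /x/ and /x/, so it deletes. /nexesuixuxae/ → nexesuixxae.
Rule 4 (final vowel raising): /e/ is a mid vowel in word-final position, so it raises to [i]. /nexesuixxae/ → nexesuixxai.

nexesuixxai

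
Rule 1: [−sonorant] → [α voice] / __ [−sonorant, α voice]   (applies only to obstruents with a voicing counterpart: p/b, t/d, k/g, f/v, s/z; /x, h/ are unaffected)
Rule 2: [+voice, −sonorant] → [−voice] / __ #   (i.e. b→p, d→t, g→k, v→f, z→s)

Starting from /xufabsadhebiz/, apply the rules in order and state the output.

Rule 1 (regressive voicing assimilation): /b/ precedes the voiceless obstruent /s/, so it devoices to [p] by assimilation. /d/ precedes the voiceless obstruent /h/, so it devoices to [t] by assimilation. /xufabsadhebiz/ → xufapsathebiz.
Rule 2 (final devoicing): /z/ is a voiced obstruent in word-final position, so it devoices to [s]. /xufapsathebiz/ → xufapsathebis.

xufapsathebis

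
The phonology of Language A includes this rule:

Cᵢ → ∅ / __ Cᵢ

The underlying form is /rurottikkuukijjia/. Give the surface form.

rurotikuukijia

/tt/ is a geminate; the first /t/ deletes.
/kk/ is a geminate; the first /k/ deletes.
/jj/ is a geminate; the first /j/ deletes.
Surface form: [rurotikuukijia].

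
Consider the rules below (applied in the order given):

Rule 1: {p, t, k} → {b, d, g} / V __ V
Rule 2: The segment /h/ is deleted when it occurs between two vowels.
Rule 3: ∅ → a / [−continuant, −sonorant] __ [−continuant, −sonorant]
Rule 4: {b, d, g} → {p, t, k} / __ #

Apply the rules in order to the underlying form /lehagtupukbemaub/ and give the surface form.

leagatubukabemaup

Rule 1 (intervocalic voicing): /p/ is a voiceless stop between vowels /u/ and /u/, so it voices to [b]. /lehagtupukbemaub/ → lehagtubukbemaub.
Rule 2 (intervocalic h-deletion): /h/ occurs between vowels /e/ and /a/, so it deletes. /lehagtubukbemaub/ → leagtubukbemaub.
Rule 3 (stop-cluster a-epenthesis): /g/ and /t/ form a stop–stop cluster, so [a] is inserted between them. /k/ and /b/ form a stop–stop cluster, so [a] is inserted between them. /leagtubukbemaub/ → leagatubukabemaub.
Rule 4 (final devoicing): /b/ is a voiced stop in word-final position, so it devoices to [p]. /leagatubukabemaub/ → leagatubukabemaup.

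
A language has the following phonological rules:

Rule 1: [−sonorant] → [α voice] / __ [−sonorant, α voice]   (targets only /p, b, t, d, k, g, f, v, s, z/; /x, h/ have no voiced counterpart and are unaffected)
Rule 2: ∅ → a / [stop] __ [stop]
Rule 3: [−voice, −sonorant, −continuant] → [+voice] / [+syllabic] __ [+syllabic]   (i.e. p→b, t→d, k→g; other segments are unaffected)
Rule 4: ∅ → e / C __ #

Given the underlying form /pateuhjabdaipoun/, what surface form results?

Rule 1 (regressive voicing assimilation): no segment meets the environment; /pateuhjabdaipoun/ is unchanged.
Rule 2 (stop-cluster a-epenthesis): /b/ and /d/ form a stop–stop cluster, so [a] is inserted between them. /pateuhjabdaipoun/ → pateuhjabadaipoun.
Rule 3 (intervocalic voicing): /t/ is a voiceless stop between vowels /a/ and /e/, so it voices to [d]. /p/ is a voiceless stop between vowels /i/ and /o/, so it voices to [b]. /pateuhjabadaipoun/ → padeuhjabadaiboun.
Rule 4 (final e-epenthesis): the form ends in the consonant /n/, so [e] is inserted word-finally. /padeuhjabadaiboun/ → padeuhjabadaiboune.

padeuhjabadaiboune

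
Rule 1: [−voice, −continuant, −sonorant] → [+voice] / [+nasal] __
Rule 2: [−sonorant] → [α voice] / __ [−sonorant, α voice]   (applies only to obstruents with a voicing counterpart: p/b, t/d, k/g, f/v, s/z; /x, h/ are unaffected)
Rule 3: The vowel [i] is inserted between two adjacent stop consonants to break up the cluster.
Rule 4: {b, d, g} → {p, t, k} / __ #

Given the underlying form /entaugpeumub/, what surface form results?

endaukipeumup

Rule 1 (post-nasal voicing): /t/ is a voiceless stop immediately after the nasal /n/, so it voices to [d]. /entaugpeumub/ → endaugpeumub.
Rule 2 (regressive voicing assimilation): /g/ precedes the voiceless obstruent /p/, so it devoices to [k] by assimilation. /endaugpeumub/ → endaukpeumub.
Rule 3 (stop-cluster i-epenthesis): /k/ and /p/ form a stop–stop cluster, so [i] is inserted between them. /endaukpeumub/ → endaukipeumub.
Rule 4 (final devoicing): /b/ is a voiced stop in word-final position, so it devoices to [p]. /endaukipeumub/ → endaukipeumup.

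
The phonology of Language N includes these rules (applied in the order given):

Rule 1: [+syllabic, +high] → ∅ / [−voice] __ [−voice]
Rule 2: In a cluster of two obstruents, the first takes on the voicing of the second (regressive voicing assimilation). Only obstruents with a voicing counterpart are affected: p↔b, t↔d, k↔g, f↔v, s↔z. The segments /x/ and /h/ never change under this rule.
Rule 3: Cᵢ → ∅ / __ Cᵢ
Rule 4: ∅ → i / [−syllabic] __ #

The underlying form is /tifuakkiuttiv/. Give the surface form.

Rule 1 (high vowel syncope): /i/ is a high vowel flanked by voiceless consonants /t/ and /f/, so it deletes. /tifuakkiuttiv/ → tfuakkiuttiv.
Rule 2 (regressive voicing assimilation): no segment meets the environment; /tfuakkiuttiv/ is unchanged.
Rule 3 (degemination): /kk/ is a geminate; the first /k/ deletes. /tt/ is a geminate; the first /t/ deletes. /tfuakkiuttiv/ → tfuakiutiv.
Rule 4 (final i-epenthesis): the form ends in the consonant /v/, so [i] is inserted word-finally. /tfuakiutiv/ → tfuakiutivi.

tfuakiutivi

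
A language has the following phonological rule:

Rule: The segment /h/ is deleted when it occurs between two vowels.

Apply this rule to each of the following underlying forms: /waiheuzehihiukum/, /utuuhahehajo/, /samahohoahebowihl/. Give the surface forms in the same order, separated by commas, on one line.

waieuzeiiukum, utuuaeajo, samaooaebowihl

/waiheuzehihiukum/: /h/ occurs between vowels /i/ and /e/, so it deletes. /h/ occurs between vowels /e/ and /i/, so it deletes. /h/ occurs between vowels /i/ and /i/, so it deletes. → [waieuzeiiukum].
/utuuhahehajo/: /h/ occurs between vowels /u/ and /a/, so it deletes. /h/ occurs between vowels /a/ and /e/, so it deletes. /h/ occurs between vowels /e/ and /a/, so it deletes. → [utuuaeajo].
/samahohoahebowihl/: /h/ occurs between vowels /a/ and /o/, so it deletes. /h/ occurs between vowels /o/ and /o/, so it deletes. /h/ occurs between vowels /a/ and /e/, so it deletes. → [samaooaebowihl].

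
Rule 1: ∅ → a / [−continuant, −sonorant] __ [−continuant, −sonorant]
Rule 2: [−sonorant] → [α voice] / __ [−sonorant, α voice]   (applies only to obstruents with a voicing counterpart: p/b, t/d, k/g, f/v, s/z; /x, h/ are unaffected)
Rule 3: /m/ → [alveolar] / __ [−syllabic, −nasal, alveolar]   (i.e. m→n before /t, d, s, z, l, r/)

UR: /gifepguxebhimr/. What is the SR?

Rule 1 (stop-cluster a-epenthesis): /p/ and /g/ form a stop–stop cluster, so [a] is inserted between them. /gifepguxebhimr/ → gifepaguxebhimr.
Rule 2 (regressive voicing assimilation): /b/ precedes the voiceless obstruent /h/, so it devoices to [p] by assimilation. /gifepaguxebhimr/ → gifepaguxephimr.
Rule 3 (nasal place assimilation): /m/ precedes the alveolar consonant /r/, so it assimilates in place to [n]. /gifepaguxephimr/ → gifepaguxephinr.

gifepaguxephinr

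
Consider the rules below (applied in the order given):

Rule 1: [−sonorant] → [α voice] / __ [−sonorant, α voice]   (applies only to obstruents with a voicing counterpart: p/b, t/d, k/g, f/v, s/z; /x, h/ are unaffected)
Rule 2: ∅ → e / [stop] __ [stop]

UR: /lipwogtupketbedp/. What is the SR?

Rule 1 (regressive voicing assimilation): /g/ precedes the voiceless obstruent /t/, so it devoices to [k] by assimilation. /t/ precedes the voiced obstruent /b/, so it voices to [d] by assimilation. /d/ precedes the voiceless obstruent /p/, so it devoices to [t] by assimilation. /lipwogtupketbedp/ → lipwoktupkedbetp.
Rule 2 (stop-cluster e-epenthesis): /k/ and /t/ form a stop–stop cluster, so [e] is inserted between them. /p/ and /k/ form a stop–stop cluster, so [e] is inserted between them. /d/ and /b/ form a stop–stop cluster, so [e] is inserted between them. /t/ and /p/ form a stop–stop cluster, so [e] is inserted between them. /lipwoktupkedbetp/ → lipwoketupekedebetep.

lipwoketupekedebetep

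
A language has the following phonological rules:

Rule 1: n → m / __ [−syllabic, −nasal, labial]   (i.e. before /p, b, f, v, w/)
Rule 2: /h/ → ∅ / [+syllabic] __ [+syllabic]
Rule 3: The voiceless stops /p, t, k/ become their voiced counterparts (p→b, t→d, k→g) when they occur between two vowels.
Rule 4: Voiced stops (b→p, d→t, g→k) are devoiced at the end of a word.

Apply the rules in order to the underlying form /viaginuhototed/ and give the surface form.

viaginuododet

Rule 1 (nasal place assimilation): no segment meets the environment; /viaginuhototed/ is unchanged.
Rule 2 (intervocalic h-deletion): /h/ occurs between vowels /u/ and /o/, so it deletes. /viaginuhototed/ → viaginuototed.
Rule 3 (intervocalic voicing): /t/ is a voiceless stop between vowels /o/ and /o/, so it voices to [d]. /t/ is a voiceless stop between vowels /o/ and /e/, so it voices to [d]. /viaginuototed/ → viaginuododed.
Rule 4 (final devoicing): /d/ is a voiced stop in word-final position, so it devoices to [t]. /viaginuododed/ → viaginuododet.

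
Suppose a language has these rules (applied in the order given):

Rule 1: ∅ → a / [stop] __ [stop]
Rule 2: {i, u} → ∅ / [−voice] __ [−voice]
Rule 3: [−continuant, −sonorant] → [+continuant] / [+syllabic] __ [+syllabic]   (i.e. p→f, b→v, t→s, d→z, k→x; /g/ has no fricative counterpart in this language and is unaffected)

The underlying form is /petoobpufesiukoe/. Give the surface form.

pesoovapfesiuxoe

Rule 1 (stop-cluster a-epenthesis): /b/ and /p/ form a stop–stop cluster, so [a] is inserted between them. /petoobpufesiukoe/ → petoobapufesiukoe.
Rule 2 (high vowel syncope): /u/ is a high vowel flanked by voiceless consonants /p/ and /f/, so it deletes. /petoobapufesiukoe/ → petoobapfesiukoe.
Rule 3 (intervocalic spirantization): /t/ is a stop between vowels /e/ and /o/, so it spirantizes to the fricative [s]. /b/ is a stop between vowels /o/ and /a/, so it spirantizes to the fricative [v]. /k/ is a stop between vowels /u/ and /o/, so it spirantizes to the fricative [x]. /petoobapfesiukoe/ → pesoovapfesiuxoe.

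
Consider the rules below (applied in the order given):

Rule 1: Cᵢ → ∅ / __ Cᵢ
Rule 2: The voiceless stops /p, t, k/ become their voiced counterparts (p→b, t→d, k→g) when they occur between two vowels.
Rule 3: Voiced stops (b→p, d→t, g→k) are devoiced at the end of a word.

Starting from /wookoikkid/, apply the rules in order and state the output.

woogoigit

Rule 1 (degemination): /kk/ is a geminate; the first /k/ deletes. /wookoikkid/ → wookoikid.
Rule 2 (intervocalic voicing): /k/ is a voiceless stop between vowels /o/ and /o/, so it voices to [g]. /k/ is a voiceless stop between vowels /i/ and /i/, so it voices to [g]. /wookoikid/ → woogoigid.
Rule 3 (final devoicing): /d/ is a voiced stop in word-final position, so it devoices to [t]. /woogoigid/ → woogoigit.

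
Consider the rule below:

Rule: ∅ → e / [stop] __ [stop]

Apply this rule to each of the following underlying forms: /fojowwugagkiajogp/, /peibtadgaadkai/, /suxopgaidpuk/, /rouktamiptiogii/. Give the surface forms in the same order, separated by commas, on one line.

fojowwugagekiajogep, peibetadegaadekai, suxopegaidepuk, rouketamipetiogii

/fojowwugagkiajogp/: /g/ and /k/ form a stop–stop cluster, so [e] is inserted between them. /g/ and /p/ form a stop–stop cluster, so [e] is inserted between them. → [fojowwugagekiajogep].
/peibtadgaadkai/: /b/ and /t/ form a stop–stop cluster, so [e] is inserted between them. /d/ and /g/ form a stop–stop cluster, so [e] is inserted between them. /d/ and /k/ form a stop–stop cluster, so [e] is inserted between them. → [peibetadegaadekai].
/suxopgaidpuk/: /p/ and /g/ form a stop–stop cluster, so [e] is inserted between them. /d/ and /p/ form a stop–stop cluster, so [e] is inserted between them. → [suxopegaidepuk].
/rouktamiptiogii/: /k/ and /t/ form a stop–stop cluster, so [e] is inserted between them. /p/ and /t/ form a stop–stop cluster, so [e] is inserted between them. → [rouketamipetiogii].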